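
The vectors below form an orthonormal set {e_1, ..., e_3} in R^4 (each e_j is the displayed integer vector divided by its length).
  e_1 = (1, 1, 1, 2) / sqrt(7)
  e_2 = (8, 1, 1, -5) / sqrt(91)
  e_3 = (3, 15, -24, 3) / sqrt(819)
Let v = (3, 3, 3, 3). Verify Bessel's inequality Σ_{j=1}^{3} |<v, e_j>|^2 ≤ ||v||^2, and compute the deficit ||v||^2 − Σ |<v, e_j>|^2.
Σ |<v, e_j>|^2 = 243/7; ||v||^2 = 36; deficit = 9/7

Write each e_j = u_j / sqrt(<u_j, u_j>) where u_j is the displayed integer vector. Then <v, e_j> = <v, u_j> / sqrt(<u_j, u_j>), so |<v, e_j>|^2 = <v, u_j>^2 / <u_j, u_j>.
Coefficients: <v, e_1> = 15/sqrt(7), <v, e_2> = 15/sqrt(91), <v, e_3> = -9/sqrt(819).
Square and sum: Σ |<v, e_j>|^2 = 243/7.
Compute ||v||^2 = v·v = 36.
Deficit = 36 − 243/7 = 9/7 ≥ 0, confirming Bessel's inequality. (The deficit equals ||v − Σ <v,e_j> e_j||^2, the squared distance from v to span{e_j}.)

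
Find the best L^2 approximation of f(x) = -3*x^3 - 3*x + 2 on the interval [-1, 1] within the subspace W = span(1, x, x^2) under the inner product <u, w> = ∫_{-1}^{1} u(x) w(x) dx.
g(x) = 2 - 24*x/5

The best approximation g ∈ W is the orthogonal projection of f onto W. Writing g = a_0 + a_1 x + a_2 x^2, the coefficients solve the normal equations G · a = b where
  G_{ij} = <φ_i, φ_j> and b_i = <f, φ_i>, with φ_0 = 1, φ_1 = x, φ_2 = x^2.
G =
  [2, 0, 2/3]
  [0, 2/3, 0]
  [2/3, 0, 2/5],
b = (4, -16/5, 4/3).
Solving gives a_0 = 2, a_1 = -24/5, a_2 = 0, so
  g(x) = 2 - 24*x/5.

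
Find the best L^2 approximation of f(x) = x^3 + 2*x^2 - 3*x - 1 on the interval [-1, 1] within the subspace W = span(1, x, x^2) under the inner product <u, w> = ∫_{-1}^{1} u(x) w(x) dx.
g(x) = 2*x^2 - 12*x/5 - 1

The best approximation g ∈ W is the orthogonal projection of f onto W. Writing g = a_0 + a_1 x + a_2 x^2, the coefficients solve the normal equations G · a = b where
  G_{ij} = <φ_i, φ_j> and b_i = <f, φ_i>, with φ_0 = 1, φ_1 = x, φ_2 = x^2.
G =
  [2, 0, 2/3]
  [0, 2/3, 0]
  [2/3, 0, 2/5],
b = (-2/3, -8/5, 2/15).
Solving gives a_0 = -1, a_1 = -12/5, a_2 = 2, so
  g(x) = 2*x^2 - 12*x/5 - 1.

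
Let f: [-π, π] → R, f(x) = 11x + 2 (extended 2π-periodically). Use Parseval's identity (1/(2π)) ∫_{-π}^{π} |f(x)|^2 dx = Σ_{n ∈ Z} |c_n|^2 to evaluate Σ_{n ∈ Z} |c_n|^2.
Σ |c_n|^2 = 121π^2/3 + 4

Expand and integrate term by term over [-π, π]:
  ∫ (11x)^2 dx = 121·(2π^3/3); ∫ 2·11·(2)·x dx = 0 (odd integrand); ∫ 2^2 dx = 4·2π.
So (1/(2π)) ∫_{-π}^{π} (11x + 2)^2 dx = 121π^2/3 + 4 = 121π^2/3 + 4.
Parseval ⇒ Σ |c_n|^2 = 121π^2/3 + 4.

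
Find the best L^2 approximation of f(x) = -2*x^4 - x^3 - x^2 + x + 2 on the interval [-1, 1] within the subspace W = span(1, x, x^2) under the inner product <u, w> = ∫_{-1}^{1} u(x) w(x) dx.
g(x) = -19*x^2/7 + 2*x/5 + 76/35

The best approximation g ∈ W is the orthogonal projection of f onto W. Writing g = a_0 + a_1 x + a_2 x^2, the coefficients solve the normal equations G · a = b where
  G_{ij} = <φ_i, φ_j> and b_i = <f, φ_i>, with φ_0 = 1, φ_1 = x, φ_2 = x^2.
G =
  [2, 0, 2/3]
  [0, 2/3, 0]
  [2/3, 0, 2/5],
b = (38/15, 4/15, 38/105).
Solving gives a_0 = 76/35, a_1 = 2/5, a_2 = -19/7, so
  g(x) = -19*x^2/7 + 2*x/5 + 76/35.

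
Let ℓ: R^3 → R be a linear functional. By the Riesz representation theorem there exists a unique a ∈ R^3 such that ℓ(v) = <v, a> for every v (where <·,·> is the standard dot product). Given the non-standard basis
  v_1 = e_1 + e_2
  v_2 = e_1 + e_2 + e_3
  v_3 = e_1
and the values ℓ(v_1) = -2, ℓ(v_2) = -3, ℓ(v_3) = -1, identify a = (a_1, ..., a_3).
a = (-1, -1, -1)

Write a = (a_1, ..., a_3) in the standard basis. For each basis vector v_i, ℓ(v_i) = <v_i, a> is a linear equation in the a_j's. Collect the n equations into a matrix system V a = ℓ, where row i of V is v_i (expressed in the standard basis). Since V is invertible (lower-triangular with 1s on the diagonal, up to permutation), solve by back-substitution:
  V =
[[1, 1, 0],
 [1, 1, 1],
 [1, 0, 0]]
  V a = (-2, -3, -1)
Solving gives a = (-1, -1, -1).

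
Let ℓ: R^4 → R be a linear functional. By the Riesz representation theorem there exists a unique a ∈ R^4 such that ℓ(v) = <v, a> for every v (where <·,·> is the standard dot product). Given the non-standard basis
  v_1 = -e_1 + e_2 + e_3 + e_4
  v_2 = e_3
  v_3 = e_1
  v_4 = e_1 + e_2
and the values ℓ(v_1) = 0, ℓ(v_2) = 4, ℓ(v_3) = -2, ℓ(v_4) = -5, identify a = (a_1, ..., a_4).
a = (-2, -3, 4, -3)

Write a = (a_1, ..., a_4) in the standard basis. For each basis vector v_i, ℓ(v_i) = <v_i, a> is a linear equation in the a_j's. Collect the n equations into a matrix system V a = ℓ, where row i of V is v_i (expressed in the standard basis). Since V is invertible (lower-triangular with 1s on the diagonal, up to permutation), solve by back-substitution:
  V =
[[-1, 1, 1, 1],
 [0, 0, 1, 0],
 [1, 0, 0, 0],
 [1, 1, 0, 0]]
  V a = (0, 4, -2, -5)
Solving gives a = (-2, -3, 4, -3).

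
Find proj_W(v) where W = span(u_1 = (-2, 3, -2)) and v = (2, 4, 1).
proj_W(v) = (-12/17, 18/17, -12/17)

Set up U = [u_1 | ... | u_1] ∈ R^(3×1). The projector onto W = col(U) is P = U (U^T U)^(-1) U^T.
Compute U^T U =
  [17],
and U^T v = (6).
Solve U^T U · c = U^T v for the coefficients: c = (6/17). The projection is proj_W(v) = U c.
Check: (v - proj_W(v)) · u_1 = 0  (should be 0).
Result: proj_W(v) = (-12/17, 18/17, -12/17).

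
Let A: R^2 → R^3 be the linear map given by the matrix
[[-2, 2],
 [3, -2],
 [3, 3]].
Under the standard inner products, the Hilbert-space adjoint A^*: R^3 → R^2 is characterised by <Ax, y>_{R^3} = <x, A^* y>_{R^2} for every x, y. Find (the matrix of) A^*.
A^* = A^T =
[[-2, 3, 3],
 [2, -2, 3]]

For real matrices with standard dot products, the defining identity <Ax, y> = <x, A^* y> gives (Ax)^T y = x^T (A^*) y, i.e. x^T A^T y = x^T (A^*) y. Since this holds for all x, y, we must have A^* = A^T. Therefore
A^* =
[[-2, 3, 3],
 [2, -2, 3]].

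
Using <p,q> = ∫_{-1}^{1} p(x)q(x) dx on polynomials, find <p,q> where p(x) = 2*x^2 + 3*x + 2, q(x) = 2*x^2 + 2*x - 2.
<p,q> = -12/5

Expand the product: p(x)·q(x) = 4*x^4 + 10*x^3 + 6*x^2 - 2*x - 4.
∫_{-1}^{1} of each monomial x^k gives [2/(k+1) if k even, 0 if k odd]. Integrating term-by-term (or equivalently evaluating the antiderivative F(x) = 4*x^5/5 + 5*x^4/2 + 2*x^3 - x^2 - 4*x at the endpoints):
  F(1) − F(−1) = 3/10 − (27/10) = -12/5.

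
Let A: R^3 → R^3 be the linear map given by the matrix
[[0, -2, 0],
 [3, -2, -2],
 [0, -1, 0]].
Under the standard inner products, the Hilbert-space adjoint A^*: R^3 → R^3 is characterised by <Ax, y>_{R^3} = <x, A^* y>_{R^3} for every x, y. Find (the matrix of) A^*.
A^* = A^T =
[[0, 3, 0],
 [-2, -2, -1],
 [0, -2, 0]]

For real matrices with standard dot products, the defining identity <Ax, y> = <x, A^* y> gives (Ax)^T y = x^T (A^*) y, i.e. x^T A^T y = x^T (A^*) y. Since this holds for all x, y, we must have A^* = A^T. Therefore
A^* =
[[0, 3, 0],
 [-2, -2, -1],
 [0, -2, 0]].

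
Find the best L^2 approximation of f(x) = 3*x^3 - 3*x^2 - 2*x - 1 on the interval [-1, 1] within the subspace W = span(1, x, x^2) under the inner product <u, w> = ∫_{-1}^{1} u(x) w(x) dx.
g(x) = -3*x^2 - x/5 - 1

The best approximation g ∈ W is the orthogonal projection of f onto W. Writing g = a_0 + a_1 x + a_2 x^2, the coefficients solve the normal equations G · a = b where
  G_{ij} = <φ_i, φ_j> and b_i = <f, φ_i>, with φ_0 = 1, φ_1 = x, φ_2 = x^2.
G =
  [2, 0, 2/3]
  [0, 2/3, 0]
  [2/3, 0, 2/5],
b = (-4, -2/15, -28/15).
Solving gives a_0 = -1, a_1 = -1/5, a_2 = -3, so
  g(x) = -3*x^2 - x/5 - 1.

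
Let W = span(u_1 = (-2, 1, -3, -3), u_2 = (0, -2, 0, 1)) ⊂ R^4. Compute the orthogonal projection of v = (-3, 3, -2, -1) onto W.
proj_W(v) = (-11/9, 197/90, -11/6, -118/45)

Set up U = [u_1 | ... | u_2] ∈ R^(4×2). The projector onto W = col(U) is P = U (U^T U)^(-1) U^T.
Compute U^T U =
  [23, -5]
  [-5, 5],
and U^T v = (18, -7).
Solve U^T U · c = U^T v for the coefficients: c = (11/18, -71/90). The projection is proj_W(v) = U c.
Check: (v - proj_W(v)) · u_1 = 0  (should be 0).
Check: (v - proj_W(v)) · u_2 = 0  (should be 0).
Result: proj_W(v) = (-11/9, 197/90, -11/6, -118/45).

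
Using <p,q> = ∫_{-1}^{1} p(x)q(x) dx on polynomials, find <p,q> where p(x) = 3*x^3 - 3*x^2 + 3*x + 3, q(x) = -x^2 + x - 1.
<p,q> = -8/5

Expand the product: p(x)·q(x) = -3*x^5 + 6*x^4 - 9*x^3 + 3*x^2 - 3.
∫_{-1}^{1} of each monomial x^k gives [2/(k+1) if k even, 0 if k odd]. Integrating term-by-term (or equivalently evaluating the antiderivative F(x) = -x^6/2 + 6*x^5/5 - 9*x^4/4 + x^3 - 3*x at the endpoints):
  F(1) − F(−1) = -71/20 − (-39/20) = -8/5.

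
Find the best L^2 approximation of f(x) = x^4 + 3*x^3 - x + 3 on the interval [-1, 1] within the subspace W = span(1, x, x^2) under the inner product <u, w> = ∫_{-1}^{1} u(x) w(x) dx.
g(x) = 6*x^2/7 + 4*x/5 + 102/35

The best approximation g ∈ W is the orthogonal projection of f onto W. Writing g = a_0 + a_1 x + a_2 x^2, the coefficients solve the normal equations G · a = b where
  G_{ij} = <φ_i, φ_j> and b_i = <f, φ_i>, with φ_0 = 1, φ_1 = x, φ_2 = x^2.
G =
  [2, 0, 2/3]
  [0, 2/3, 0]
  [2/3, 0, 2/5],
b = (32/5, 8/15, 16/7).
Solving gives a_0 = 102/35, a_1 = 4/5, a_2 = 6/7, so
  g(x) = 6*x^2/7 + 4*x/5 + 102/35.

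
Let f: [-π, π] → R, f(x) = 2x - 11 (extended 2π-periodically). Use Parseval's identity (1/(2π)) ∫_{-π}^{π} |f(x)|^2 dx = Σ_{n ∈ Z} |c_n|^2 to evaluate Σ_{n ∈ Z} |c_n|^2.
Σ |c_n|^2 = 4π^2/3 + 121

Expand and integrate term by term over [-π, π]:
  ∫ (2x)^2 dx = 4·(2π^3/3); ∫ 2·2·(-11)·x dx = 0 (odd integrand); ∫ (-11)^2 dx = 121·2π.
So (1/(2π)) ∫_{-π}^{π} (2x - 11)^2 dx = 4π^2/3 + 121 = 4π^2/3 + 121.
Parseval ⇒ Σ |c_n|^2 = 4π^2/3 + 121.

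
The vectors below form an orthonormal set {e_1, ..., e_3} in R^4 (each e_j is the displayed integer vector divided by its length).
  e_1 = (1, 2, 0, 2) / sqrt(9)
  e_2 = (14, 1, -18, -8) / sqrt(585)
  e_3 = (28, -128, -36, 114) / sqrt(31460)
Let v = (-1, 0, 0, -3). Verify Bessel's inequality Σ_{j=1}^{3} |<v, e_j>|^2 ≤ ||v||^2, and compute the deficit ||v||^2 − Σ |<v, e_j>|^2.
Σ |<v, e_j>|^2 = 1206/121; ||v||^2 = 10; deficit = 4/121

Write each e_j = u_j / sqrt(<u_j, u_j>) where u_j is the displayed integer vector. Then <v, e_j> = <v, u_j> / sqrt(<u_j, u_j>), so |<v, e_j>|^2 = <v, u_j>^2 / <u_j, u_j>.
Coefficients: <v, e_1> = -7/sqrt(9), <v, e_2> = 10/sqrt(585), <v, e_3> = -370/sqrt(31460).
Square and sum: Σ |<v, e_j>|^2 = 1206/121.
Compute ||v||^2 = v·v = 10.
Deficit = 10 − 1206/121 = 4/121 ≥ 0, confirming Bessel's inequality. (The deficit equals ||v − Σ <v,e_j> e_j||^2, the squared distance from v to span{e_j}.)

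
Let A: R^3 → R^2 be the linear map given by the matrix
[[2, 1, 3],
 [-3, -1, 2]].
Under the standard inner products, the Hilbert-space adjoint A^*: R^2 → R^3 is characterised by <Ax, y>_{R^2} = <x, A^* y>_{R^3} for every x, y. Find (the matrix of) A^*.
A^* = A^T =
[[2, -3],
 [1, -1],
 [3, 2]]

For real matrices with standard dot products, the defining identity <Ax, y> = <x, A^* y> gives (Ax)^T y = x^T (A^*) y, i.e. x^T A^T y = x^T (A^*) y. Since this holds for all x, y, we must have A^* = A^T. Therefore
A^* =
[[2, -3],
 [1, -1],
 [3, 2]].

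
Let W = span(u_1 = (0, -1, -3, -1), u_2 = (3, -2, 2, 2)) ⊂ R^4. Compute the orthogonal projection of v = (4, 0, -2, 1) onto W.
proj_W(v) = (28/13, -89/39, -43/39, 23/39)

Set up U = [u_1 | ... | u_2] ∈ R^(4×2). The projector onto W = col(U) is P = U (U^T U)^(-1) U^T.
Compute U^T U =
  [11, -6]
  [-6, 21],
and U^T v = (5, 10).
Solve U^T U · c = U^T v for the coefficients: c = (11/13, 28/39). The projection is proj_W(v) = U c.
Check: (v - proj_W(v)) · u_1 = 0  (should be 0).
Check: (v - proj_W(v)) · u_2 = 0  (should be 0).
Result: proj_W(v) = (28/13, -89/39, -43/39, 23/39).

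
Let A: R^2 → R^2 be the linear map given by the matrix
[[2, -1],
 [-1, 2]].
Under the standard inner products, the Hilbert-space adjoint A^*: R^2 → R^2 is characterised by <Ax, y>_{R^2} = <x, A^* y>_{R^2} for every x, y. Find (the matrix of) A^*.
A^* = A^T =
[[2, -1],
 [-1, 2]]

For real matrices with standard dot products, the defining identity <Ax, y> = <x, A^* y> gives (Ax)^T y = x^T (A^*) y, i.e. x^T A^T y = x^T (A^*) y. Since this holds for all x, y, we must have A^* = A^T. Therefore
A^* =
[[2, -1],
 [-1, 2]].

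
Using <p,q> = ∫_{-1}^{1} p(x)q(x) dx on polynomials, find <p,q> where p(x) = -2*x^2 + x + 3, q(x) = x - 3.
<p,q> = -40/3

Expand the product: p(x)·q(x) = -2*x^3 + 7*x^2 - 9.
∫_{-1}^{1} of each monomial x^k gives [2/(k+1) if k even, 0 if k odd]. Integrating term-by-term (or equivalently evaluating the antiderivative F(x) = -x^4/2 + 7*x^3/3 - 9*x at the endpoints):
  F(1) − F(−1) = -43/6 − (37/6) = -40/3.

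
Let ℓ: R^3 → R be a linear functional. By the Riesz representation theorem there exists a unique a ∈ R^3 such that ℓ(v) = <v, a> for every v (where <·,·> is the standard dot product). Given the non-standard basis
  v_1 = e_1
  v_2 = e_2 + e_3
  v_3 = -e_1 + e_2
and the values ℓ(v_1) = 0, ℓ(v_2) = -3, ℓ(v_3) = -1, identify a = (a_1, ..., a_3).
a = (0, -1, -2)

Write a = (a_1, ..., a_3) in the standard basis. For each basis vector v_i, ℓ(v_i) = <v_i, a> is a linear equation in the a_j's. Collect the n equations into a matrix system V a = ℓ, where row i of V is v_i (expressed in the standard basis). Since V is invertible (lower-triangular with 1s on the diagonal, up to permutation), solve by back-substitution:
  V =
[[1, 0, 0],
 [0, 1, 1],
 [-1, 1, 0]]
  V a = (0, -3, -1)
Solving gives a = (0, -1, -2).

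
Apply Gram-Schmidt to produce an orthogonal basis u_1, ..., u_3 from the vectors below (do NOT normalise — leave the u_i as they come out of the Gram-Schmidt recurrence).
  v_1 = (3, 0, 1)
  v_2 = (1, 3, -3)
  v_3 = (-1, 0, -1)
Orthogonal basis:
  u_1 = (3, 0, 1)
  u_2 = (1, 3, -3)
  u_3 = (9/95, -6/19, -27/95)

Apply the Gram-Schmidt recurrence
  u_1 = v_1
  u_i = v_i − Σ_{j<i} ((v_i · u_j) / (u_j · u_j)) · u_j.

Step by step this gives:
  u_1 = (3, 0, 1)
  u_2 = (1, 3, -3)
  u_3 = (9/95, -6/19, -27/95)

Orthogonality check:
  u_2 · u_1 = 0 (should be 0)
  u_3 · u_1 = 0 (should be 0)
  u_3 · u_2 = 0 (should be 0)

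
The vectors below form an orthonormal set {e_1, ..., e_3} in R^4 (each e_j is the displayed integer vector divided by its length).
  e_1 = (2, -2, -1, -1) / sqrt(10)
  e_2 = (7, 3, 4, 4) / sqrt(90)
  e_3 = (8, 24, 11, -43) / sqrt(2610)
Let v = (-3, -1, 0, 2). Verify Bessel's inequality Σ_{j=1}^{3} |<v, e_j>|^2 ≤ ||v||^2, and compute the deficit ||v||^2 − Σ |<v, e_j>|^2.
Σ |<v, e_j>|^2 = 245*2**(29/56)*3**(103/140)*5**(141/280)*7**(57/70)/648; ||v||^2 = 14; deficit = 98/145

Write each e_j = u_j / sqrt(<u_j, u_j>) where u_j is the displayed integer vector. Then <v, e_j> = <v, u_j> / sqrt(<u_j, u_j>), so |<v, e_j>|^2 = <v, u_j>^2 / <u_j, u_j>.
Coefficients: <v, e_1> = -6/sqrt(10), <v, e_2> = -16/sqrt(90), <v, e_3> = -134/sqrt(2610).
Square and sum: Σ |<v, e_j>|^2 = 245*2**(29/56)*3**(103/140)*5**(141/280)*7**(57/70)/648.
Compute ||v||^2 = v·v = 14.
Deficit = 14 − 245*2**(29/56)*3**(103/140)*5**(141/280)*7**(57/70)/648 = 98/145 ≥ 0, confirming Bessel's inequality. (The deficit equals ||v − Σ <v,e_j> e_j||^2, the squared distance from v to span{e_j}.)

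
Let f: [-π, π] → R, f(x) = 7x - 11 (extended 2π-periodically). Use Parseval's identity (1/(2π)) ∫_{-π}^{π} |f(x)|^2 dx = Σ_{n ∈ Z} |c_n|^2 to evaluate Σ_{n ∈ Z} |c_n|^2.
Σ |c_n|^2 = 49π^2/3 + 121

Expand and integrate term by term over [-π, π]:
  ∫ (7x)^2 dx = 49·(2π^3/3); ∫ 2·7·(-11)·x dx = 0 (odd integrand); ∫ (-11)^2 dx = 121·2π.
So (1/(2π)) ∫_{-π}^{π} (7x - 11)^2 dx = 49π^2/3 + 121 = 49π^2/3 + 121.
Parseval ⇒ Σ |c_n|^2 = 49π^2/3 + 121.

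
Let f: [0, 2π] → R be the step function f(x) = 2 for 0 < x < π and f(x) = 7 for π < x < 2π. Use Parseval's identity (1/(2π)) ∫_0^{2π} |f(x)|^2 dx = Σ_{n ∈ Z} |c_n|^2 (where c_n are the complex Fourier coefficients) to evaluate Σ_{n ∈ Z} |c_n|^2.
Σ |c_n|^2 = 53/2

Parseval equates the L^2 energy of f (normalised by 1/(2π)) with the ℓ^2 sum of its Fourier coefficients: (1/(2π)) ∫_0^{2π} |f|^2 = Σ |c_n|^2.
Compute the left side: (1/(2π)) [∫_0^π 2^2 dx + ∫_π^{2π} 7^2 dx] = (1/(2π)) · (4π + 49π) = (4 + 49)/2 = 53/2.
So Σ_{n ∈ Z} |c_n|^2 = 53/2.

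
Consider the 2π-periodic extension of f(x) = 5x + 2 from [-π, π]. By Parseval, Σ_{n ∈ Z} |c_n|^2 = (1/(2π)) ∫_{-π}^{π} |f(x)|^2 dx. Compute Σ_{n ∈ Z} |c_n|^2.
Σ |c_n|^2 = 25π^2/3 + 4

Expand and integrate term by term over [-π, π]:
  ∫ (5x)^2 dx = 25·(2π^3/3); ∫ 2·5·(2)·x dx = 0 (odd integrand); ∫ 2^2 dx = 4·2π.
So (1/(2π)) ∫_{-π}^{π} (5x + 2)^2 dx = 25π^2/3 + 4 = 25π^2/3 + 4.
Parseval ⇒ Σ |c_n|^2 = 25π^2/3 + 4.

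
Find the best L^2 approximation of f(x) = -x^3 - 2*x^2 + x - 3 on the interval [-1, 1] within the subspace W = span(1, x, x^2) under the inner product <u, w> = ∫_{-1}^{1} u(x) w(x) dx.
g(x) = -2*x^2 + 2*x/5 - 3

The best approximation g ∈ W is the orthogonal projection of f onto W. Writing g = a_0 + a_1 x + a_2 x^2, the coefficients solve the normal equations G · a = b where
  G_{ij} = <φ_i, φ_j> and b_i = <f, φ_i>, with φ_0 = 1, φ_1 = x, φ_2 = x^2.
G =
  [2, 0, 2/3]
  [0, 2/3, 0]
  [2/3, 0, 2/5],
b = (-22/3, 4/15, -14/5).
Solving gives a_0 = -3, a_1 = 2/5, a_2 = -2, so
  g(x) = -2*x^2 + 2*x/5 - 3.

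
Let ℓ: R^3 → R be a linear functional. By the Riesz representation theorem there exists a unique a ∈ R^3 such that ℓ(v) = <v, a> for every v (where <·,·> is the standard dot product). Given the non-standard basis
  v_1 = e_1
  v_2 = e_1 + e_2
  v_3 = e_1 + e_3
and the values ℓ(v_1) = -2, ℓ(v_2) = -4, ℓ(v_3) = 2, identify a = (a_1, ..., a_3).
a = (-2, -2, 4)

Write a = (a_1, ..., a_3) in the standard basis. For each basis vector v_i, ℓ(v_i) = <v_i, a> is a linear equation in the a_j's. Collect the n equations into a matrix system V a = ℓ, where row i of V is v_i (expressed in the standard basis). Since V is invertible (lower-triangular with 1s on the diagonal, up to permutation), solve by back-substitution:
  V =
[[1, 0, 0],
 [1, 1, 0],
 [1, 0, 1]]
  V a = (-2, -4, 2)
Solving gives a = (-2, -2, 4).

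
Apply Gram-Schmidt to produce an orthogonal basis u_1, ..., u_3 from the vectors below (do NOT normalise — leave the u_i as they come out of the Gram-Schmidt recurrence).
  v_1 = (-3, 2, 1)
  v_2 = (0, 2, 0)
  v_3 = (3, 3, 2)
Orthogonal basis:
  u_1 = (-3, 2, 1)
  u_2 = (6/7, 10/7, -2/7)
  u_3 = (9/10, 0, 27/10)

Apply the Gram-Schmidt recurrence
  u_1 = v_1
  u_i = v_i − Σ_{j<i} ((v_i · u_j) / (u_j · u_j)) · u_j.

Step by step this gives:
  u_1 = (-3, 2, 1)
  u_2 = (6/7, 10/7, -2/7)
  u_3 = (9/10, 0, 27/10)

Orthogonality check:
  u_2 · u_1 = 0 (should be 0)
  u_3 · u_1 = 0 (should be 0)
  u_3 · u_2 = 0 (should be 0)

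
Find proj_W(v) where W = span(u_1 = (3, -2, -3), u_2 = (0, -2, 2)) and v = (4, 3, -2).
proj_W(v) = (57/43, 60/43, -155/43)

Set up U = [u_1 | ... | u_2] ∈ R^(3×2). The projector onto W = col(U) is P = U (U^T U)^(-1) U^T.
Compute U^T U =
  [22, -2]
  [-2, 8],
and U^T v = (12, -10).
Solve U^T U · c = U^T v for the coefficients: c = (19/43, -49/43). The projection is proj_W(v) = U c.
Check: (v - proj_W(v)) · u_1 = 0  (should be 0).
Check: (v - proj_W(v)) · u_2 = 0  (should be 0).
Result: proj_W(v) = (57/43, 60/43, -155/43).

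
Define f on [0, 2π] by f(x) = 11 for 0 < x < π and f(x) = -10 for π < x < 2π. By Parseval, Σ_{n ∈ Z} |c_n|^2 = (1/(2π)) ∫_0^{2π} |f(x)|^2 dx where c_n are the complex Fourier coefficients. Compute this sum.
Σ |c_n|^2 = 221/2

Parseval equates the L^2 energy of f (normalised by 1/(2π)) with the ℓ^2 sum of its Fourier coefficients: (1/(2π)) ∫_0^{2π} |f|^2 = Σ |c_n|^2.
Compute the left side: (1/(2π)) [∫_0^π 11^2 dx + ∫_π^{2π} (-10)^2 dx] = (1/(2π)) · (121π + 100π) = (121 + 100)/2 = 221/2.
So Σ_{n ∈ Z} |c_n|^2 = 221/2.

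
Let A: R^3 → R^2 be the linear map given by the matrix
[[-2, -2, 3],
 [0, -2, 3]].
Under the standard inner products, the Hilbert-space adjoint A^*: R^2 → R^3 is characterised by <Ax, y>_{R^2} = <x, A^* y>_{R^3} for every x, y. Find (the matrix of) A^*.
A^* = A^T =
[[-2, 0],
 [-2, -2],
 [3, 3]]

For real matrices with standard dot products, the defining identity <Ax, y> = <x, A^* y> gives (Ax)^T y = x^T (A^*) y, i.e. x^T A^T y = x^T (A^*) y. Since this holds for all x, y, we must have A^* = A^T. Therefore
A^* =
[[-2, 0],
 [-2, -2],
 [3, 3]].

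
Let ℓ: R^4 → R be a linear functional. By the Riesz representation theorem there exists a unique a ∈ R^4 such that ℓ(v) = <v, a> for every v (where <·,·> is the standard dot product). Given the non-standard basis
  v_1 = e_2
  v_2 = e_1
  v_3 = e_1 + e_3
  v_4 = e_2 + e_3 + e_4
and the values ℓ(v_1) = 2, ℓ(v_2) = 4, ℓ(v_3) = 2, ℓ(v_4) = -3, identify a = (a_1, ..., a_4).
a = (4, 2, -2, -3)

Write a = (a_1, ..., a_4) in the standard basis. For each basis vector v_i, ℓ(v_i) = <v_i, a> is a linear equation in the a_j's. Collect the n equations into a matrix system V a = ℓ, where row i of V is v_i (expressed in the standard basis). Since V is invertible (lower-triangular with 1s on the diagonal, up to permutation), solve by back-substitution:
  V =
[[0, 1, 0, 0],
 [1, 0, 0, 0],
 [1, 0, 1, 0],
 [0, 1, 1, 1]]
  V a = (2, 4, 2, -3)
Solving gives a = (4, 2, -2, -3).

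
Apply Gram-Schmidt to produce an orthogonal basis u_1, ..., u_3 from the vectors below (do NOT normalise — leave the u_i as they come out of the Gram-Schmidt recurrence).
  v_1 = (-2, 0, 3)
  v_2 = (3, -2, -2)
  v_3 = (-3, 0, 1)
Orthogonal basis:
  u_1 = (-2, 0, 3)
  u_2 = (15/13, -2, 10/13)
  u_3 = (-12/11, -10/11, -8/11)

Apply the Gram-Schmidt recurrence
  u_1 = v_1
  u_i = v_i − Σ_{j<i} ((v_i · u_j) / (u_j · u_j)) · u_j.

Step by step this gives:
  u_1 = (-2, 0, 3)
  u_2 = (15/13, -2, 10/13)
  u_3 = (-12/11, -10/11, -8/11)

Orthogonality check:
  u_2 · u_1 = 0 (should be 0)
  u_3 · u_1 = 0 (should be 0)
  u_3 · u_2 = 0 (should be 0)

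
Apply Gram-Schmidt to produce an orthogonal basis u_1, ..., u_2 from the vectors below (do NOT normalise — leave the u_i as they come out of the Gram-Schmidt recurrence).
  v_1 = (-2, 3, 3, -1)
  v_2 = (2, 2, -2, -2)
Orthogonal basis:
  u_1 = (-2, 3, 3, -1)
  u_2 = (42/23, 52/23, -40/23, -48/23)

Apply the Gram-Schmidt recurrence
  u_1 = v_1
  u_i = v_i − Σ_{j<i} ((v_i · u_j) / (u_j · u_j)) · u_j.

Step by step this gives:
  u_1 = (-2, 3, 3, -1)
  u_2 = (42/23, 52/23, -40/23, -48/23)

Orthogonality check:
  u_2 · u_1 = 0 (should be 0)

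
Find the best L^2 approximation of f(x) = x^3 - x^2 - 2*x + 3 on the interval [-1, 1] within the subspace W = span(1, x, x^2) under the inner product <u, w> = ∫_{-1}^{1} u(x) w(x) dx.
g(x) = -x^2 - 7*x/5 + 3

The best approximation g ∈ W is the orthogonal projection of f onto W. Writing g = a_0 + a_1 x + a_2 x^2, the coefficients solve the normal equations G · a = b where
  G_{ij} = <φ_i, φ_j> and b_i = <f, φ_i>, with φ_0 = 1, φ_1 = x, φ_2 = x^2.
G =
  [2, 0, 2/3]
  [0, 2/3, 0]
  [2/3, 0, 2/5],
b = (16/3, -14/15, 8/5).
Solving gives a_0 = 3, a_1 = -7/5, a_2 = -1, so
  g(x) = -x^2 - 7*x/5 + 3.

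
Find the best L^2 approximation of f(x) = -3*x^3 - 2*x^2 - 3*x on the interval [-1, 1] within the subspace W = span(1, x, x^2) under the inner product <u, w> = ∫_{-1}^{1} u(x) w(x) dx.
g(x) = -2*x^2 - 24*x/5

The best approximation g ∈ W is the orthogonal projection of f onto W. Writing g = a_0 + a_1 x + a_2 x^2, the coefficients solve the normal equations G · a = b where
  G_{ij} = <φ_i, φ_j> and b_i = <f, φ_i>, with φ_0 = 1, φ_1 = x, φ_2 = x^2.
G =
  [2, 0, 2/3]
  [0, 2/3, 0]
  [2/3, 0, 2/5],
b = (-4/3, -16/5, -4/5).
Solving gives a_0 = 0, a_1 = -24/5, a_2 = -2, so
  g(x) = -2*x^2 - 24*x/5.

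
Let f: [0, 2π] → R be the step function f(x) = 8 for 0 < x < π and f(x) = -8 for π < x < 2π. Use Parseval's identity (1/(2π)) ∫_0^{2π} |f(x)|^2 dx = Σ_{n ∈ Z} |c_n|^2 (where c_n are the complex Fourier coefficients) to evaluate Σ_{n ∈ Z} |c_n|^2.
Σ |c_n|^2 = 64

Parseval equates the L^2 energy of f (normalised by 1/(2π)) with the ℓ^2 sum of its Fourier coefficients: (1/(2π)) ∫_0^{2π} |f|^2 = Σ |c_n|^2.
Compute the left side: (1/(2π)) [∫_0^π 8^2 dx + ∫_π^{2π} (-8)^2 dx] = (1/(2π)) · (64π + 64π) = (64 + 64)/2 = 64.
So Σ_{n ∈ Z} |c_n|^2 = 64.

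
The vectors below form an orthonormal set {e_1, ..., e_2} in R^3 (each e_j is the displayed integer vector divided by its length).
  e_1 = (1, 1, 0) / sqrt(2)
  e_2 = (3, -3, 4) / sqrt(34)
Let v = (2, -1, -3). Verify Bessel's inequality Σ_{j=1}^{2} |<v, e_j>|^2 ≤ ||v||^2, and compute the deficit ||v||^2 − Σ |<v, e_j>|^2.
Σ |<v, e_j>|^2 = 13/17; ||v||^2 = 14; deficit = 225/17

Write each e_j = u_j / sqrt(<u_j, u_j>) where u_j is the displayed integer vector. Then <v, e_j> = <v, u_j> / sqrt(<u_j, u_j>), so |<v, e_j>|^2 = <v, u_j>^2 / <u_j, u_j>.
Coefficients: <v, e_1> = 1/sqrt(2), <v, e_2> = -3/sqrt(34).
Square and sum: Σ |<v, e_j>|^2 = 13/17.
Compute ||v||^2 = v·v = 14.
Deficit = 14 − 13/17 = 225/17 ≥ 0, confirming Bessel's inequality. (The deficit equals ||v − Σ <v,e_j> e_j||^2, the squared distance from v to span{e_j}.)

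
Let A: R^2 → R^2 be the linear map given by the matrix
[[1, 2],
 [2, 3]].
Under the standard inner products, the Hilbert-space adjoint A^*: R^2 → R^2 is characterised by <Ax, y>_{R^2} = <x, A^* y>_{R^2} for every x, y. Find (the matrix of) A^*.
A^* = A^T =
[[1, 2],
 [2, 3]]

For real matrices with standard dot products, the defining identity <Ax, y> = <x, A^* y> gives (Ax)^T y = x^T (A^*) y, i.e. x^T A^T y = x^T (A^*) y. Since this holds for all x, y, we must have A^* = A^T. Therefore
A^* =
[[1, 2],
 [2, 3]].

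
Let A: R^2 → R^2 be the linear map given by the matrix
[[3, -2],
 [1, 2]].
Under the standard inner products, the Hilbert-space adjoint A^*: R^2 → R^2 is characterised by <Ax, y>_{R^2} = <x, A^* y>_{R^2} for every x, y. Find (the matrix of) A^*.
A^* = A^T =
[[3, 1],
 [-2, 2]]

For real matrices with standard dot products, the defining identity <Ax, y> = <x, A^* y> gives (Ax)^T y = x^T (A^*) y, i.e. x^T A^T y = x^T (A^*) y. Since this holds for all x, y, we must have A^* = A^T. Therefore
A^* =
[[3, 1],
 [-2, 2]].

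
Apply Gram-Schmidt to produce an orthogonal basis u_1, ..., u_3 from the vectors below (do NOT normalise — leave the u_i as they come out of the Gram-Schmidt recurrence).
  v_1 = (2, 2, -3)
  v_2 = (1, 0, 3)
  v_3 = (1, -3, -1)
Orthogonal basis:
  u_1 = (2, 2, -3)
  u_2 = (31/17, 14/17, 30/17)
  u_3 = (210/121, -315/121, -70/121)

Apply the Gram-Schmidt recurrence
  u_1 = v_1
  u_i = v_i − Σ_{j<i} ((v_i · u_j) / (u_j · u_j)) · u_j.

Step by step this gives:
  u_1 = (2, 2, -3)
  u_2 = (31/17, 14/17, 30/17)
  u_3 = (210/121, -315/121, -70/121)

Orthogonality check:
  u_2 · u_1 = 0 (should be 0)
  u_3 · u_1 = 0 (should be 0)
  u_3 · u_2 = 0 (should be 0)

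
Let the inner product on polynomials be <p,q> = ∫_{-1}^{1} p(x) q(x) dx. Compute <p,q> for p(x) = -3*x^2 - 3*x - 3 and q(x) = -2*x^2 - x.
<p,q> = 42/5

Expand the product: p(x)·q(x) = 6*x^4 + 9*x^3 + 9*x^2 + 3*x.
∫_{-1}^{1} of each monomial x^k gives [2/(k+1) if k even, 0 if k odd]. Integrating term-by-term (or equivalently evaluating the antiderivative F(x) = 6*x^5/5 + 9*x^4/4 + 3*x^3 + 3*x^2/2 at the endpoints):
  F(1) − F(−1) = 159/20 − (-9/20) = 42/5.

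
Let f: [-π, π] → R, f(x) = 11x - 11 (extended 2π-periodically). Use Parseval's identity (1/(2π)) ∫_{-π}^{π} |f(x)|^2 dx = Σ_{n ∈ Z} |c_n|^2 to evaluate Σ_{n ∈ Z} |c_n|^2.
Σ |c_n|^2 = 121π^2/3 + 121

Expand and integrate term by term over [-π, π]:
  ∫ (11x)^2 dx = 121·(2π^3/3); ∫ 2·11·(-11)·x dx = 0 (odd integrand); ∫ (-11)^2 dx = 121·2π.
So (1/(2π)) ∫_{-π}^{π} (11x - 11)^2 dx = 121π^2/3 + 121 = 121π^2/3 + 121.
Parseval ⇒ Σ |c_n|^2 = 121π^2/3 + 121.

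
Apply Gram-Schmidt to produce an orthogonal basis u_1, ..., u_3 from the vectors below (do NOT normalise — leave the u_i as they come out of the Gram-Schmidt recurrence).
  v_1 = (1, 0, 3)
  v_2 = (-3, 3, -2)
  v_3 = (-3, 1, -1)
Orthogonal basis:
  u_1 = (1, 0, 3)
  u_2 = (-21/10, 3, 7/10)
  u_3 = (-153/139, -119/139, 51/139)

Apply the Gram-Schmidt recurrence
  u_1 = v_1
  u_i = v_i − Σ_{j<i} ((v_i · u_j) / (u_j · u_j)) · u_j.

Step by step this gives:
  u_1 = (1, 0, 3)
  u_2 = (-21/10, 3, 7/10)
  u_3 = (-153/139, -119/139, 51/139)

Orthogonality check:
  u_2 · u_1 = 0 (should be 0)
  u_3 · u_1 = 0 (should be 0)
  u_3 · u_2 = 0 (should be 0)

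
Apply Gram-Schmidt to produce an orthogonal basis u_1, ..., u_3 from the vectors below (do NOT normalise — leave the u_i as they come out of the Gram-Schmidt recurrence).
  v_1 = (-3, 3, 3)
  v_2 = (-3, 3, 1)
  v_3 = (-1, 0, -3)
Orthogonal basis:
  u_1 = (-3, 3, 3)
  u_2 = (-2/3, 2/3, -4/3)
  u_3 = (-1/2, -1/2, 0)

Apply the Gram-Schmidt recurrence
  u_1 = v_1
  u_i = v_i − Σ_{j<i} ((v_i · u_j) / (u_j · u_j)) · u_j.

Step by step this gives:
  u_1 = (-3, 3, 3)
  u_2 = (-2/3, 2/3, -4/3)
  u_3 = (-1/2, -1/2, 0)

Orthogonality check:
  u_2 · u_1 = 0 (should be 0)
  u_3 · u_1 = 0 (should be 0)
  u_3 · u_2 = 0 (should be 0)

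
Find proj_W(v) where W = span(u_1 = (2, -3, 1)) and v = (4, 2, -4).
proj_W(v) = (-2/7, 3/7, -1/7)

Set up U = [u_1 | ... | u_1] ∈ R^(3×1). The projector onto W = col(U) is P = U (U^T U)^(-1) U^T.
Compute U^T U =
  [14],
and U^T v = (-2).
Solve U^T U · c = U^T v for the coefficients: c = (-1/7). The projection is proj_W(v) = U c.
Check: (v - proj_W(v)) · u_1 = 0  (should be 0).
Result: proj_W(v) = (-2/7, 3/7, -1/7).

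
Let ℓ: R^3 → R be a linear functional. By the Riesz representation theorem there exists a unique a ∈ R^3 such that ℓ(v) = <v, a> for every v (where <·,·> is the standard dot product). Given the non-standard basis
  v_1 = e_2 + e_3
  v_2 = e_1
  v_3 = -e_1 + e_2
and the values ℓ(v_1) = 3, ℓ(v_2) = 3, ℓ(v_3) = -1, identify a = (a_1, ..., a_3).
a = (3, 2, 1)

Write a = (a_1, ..., a_3) in the standard basis. For each basis vector v_i, ℓ(v_i) = <v_i, a> is a linear equation in the a_j's. Collect the n equations into a matrix system V a = ℓ, where row i of V is v_i (expressed in the standard basis). Since V is invertible (lower-triangular with 1s on the diagonal, up to permutation), solve by back-substitution:
  V =
[[0, 1, 1],
 [1, 0, 0],
 [-1, 1, 0]]
  V a = (3, 3, -1)
Solving gives a = (3, 2, 1).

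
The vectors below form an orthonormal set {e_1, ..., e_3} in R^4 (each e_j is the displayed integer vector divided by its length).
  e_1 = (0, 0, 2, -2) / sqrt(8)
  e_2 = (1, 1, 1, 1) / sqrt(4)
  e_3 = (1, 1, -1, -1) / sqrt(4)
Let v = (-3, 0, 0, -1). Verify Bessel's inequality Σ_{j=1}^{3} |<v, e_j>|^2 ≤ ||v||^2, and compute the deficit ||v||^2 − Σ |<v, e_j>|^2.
Σ |<v, e_j>|^2 = 11/2; ||v||^2 = 10; deficit = 9/2

Write each e_j = u_j / sqrt(<u_j, u_j>) where u_j is the displayed integer vector. Then <v, e_j> = <v, u_j> / sqrt(<u_j, u_j>), so |<v, e_j>|^2 = <v, u_j>^2 / <u_j, u_j>.
Coefficients: <v, e_1> = 2/sqrt(8), <v, e_2> = -4/sqrt(4), <v, e_3> = -2/sqrt(4).
Square and sum: Σ |<v, e_j>|^2 = 11/2.
Compute ||v||^2 = v·v = 10.
Deficit = 10 − 11/2 = 9/2 ≥ 0, confirming Bessel's inequality. (The deficit equals ||v − Σ <v,e_j> e_j||^2, the squared distance from v to span{e_j}.)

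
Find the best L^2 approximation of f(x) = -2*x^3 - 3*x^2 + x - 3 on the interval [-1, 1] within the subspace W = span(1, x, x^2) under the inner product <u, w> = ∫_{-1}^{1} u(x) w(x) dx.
g(x) = -3*x^2 - x/5 - 3

The best approximation g ∈ W is the orthogonal projection of f onto W. Writing g = a_0 + a_1 x + a_2 x^2, the coefficients solve the normal equations G · a = b where
  G_{ij} = <φ_i, φ_j> and b_i = <f, φ_i>, with φ_0 = 1, φ_1 = x, φ_2 = x^2.
G =
  [2, 0, 2/3]
  [0, 2/3, 0]
  [2/3, 0, 2/5],
b = (-8, -2/15, -16/5).
Solving gives a_0 = -3, a_1 = -1/5, a_2 = -3, so
  g(x) = -3*x^2 - x/5 - 3.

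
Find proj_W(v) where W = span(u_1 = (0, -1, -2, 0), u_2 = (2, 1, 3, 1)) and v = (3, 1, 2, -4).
proj_W(v) = (10/13, 11/13, 27/13, 5/13)

Set up U = [u_1 | ... | u_2] ∈ R^(4×2). The projector onto W = col(U) is P = U (U^T U)^(-1) U^T.
Compute U^T U =
  [5, -7]
  [-7, 15],
and U^T v = (-5, 9).
Solve U^T U · c = U^T v for the coefficients: c = (-6/13, 5/13). The projection is proj_W(v) = U c.
Check: (v - proj_W(v)) · u_1 = 0  (should be 0).
Check: (v - proj_W(v)) · u_2 = 0  (should be 0).
Result: proj_W(v) = (10/13, 11/13, 27/13, 5/13).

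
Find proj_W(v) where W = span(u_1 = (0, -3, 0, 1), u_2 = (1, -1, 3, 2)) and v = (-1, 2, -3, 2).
proj_W(v) = (-12/25, 24/25, -36/25, -28/25)

Set up U = [u_1 | ... | u_2] ∈ R^(4×2). The projector onto W = col(U) is P = U (U^T U)^(-1) U^T.
Compute U^T U =
  [10, 5]
  [5, 15],
and U^T v = (-4, -8).
Solve U^T U · c = U^T v for the coefficients: c = (-4/25, -12/25). The projection is proj_W(v) = U c.
Check: (v - proj_W(v)) · u_1 = 0  (should be 0).
Check: (v - proj_W(v)) · u_2 = 0  (should be 0).
Result: proj_W(v) = (-12/25, 24/25, -36/25, -28/25).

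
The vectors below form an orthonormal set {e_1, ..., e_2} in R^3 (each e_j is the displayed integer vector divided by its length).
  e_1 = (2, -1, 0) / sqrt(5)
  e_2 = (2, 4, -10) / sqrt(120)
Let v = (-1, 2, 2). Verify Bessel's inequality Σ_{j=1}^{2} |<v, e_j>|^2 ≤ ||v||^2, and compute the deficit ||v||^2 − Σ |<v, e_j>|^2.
Σ |<v, e_j>|^2 = 29/6; ||v||^2 = 9; deficit = 25/6

Write each e_j = u_j / sqrt(<u_j, u_j>) where u_j is the displayed integer vector. Then <v, e_j> = <v, u_j> / sqrt(<u_j, u_j>), so |<v, e_j>|^2 = <v, u_j>^2 / <u_j, u_j>.
Coefficients: <v, e_1> = -4/sqrt(5), <v, e_2> = -14/sqrt(120).
Square and sum: Σ |<v, e_j>|^2 = 29/6.
Compute ||v||^2 = v·v = 9.
Deficit = 9 − 29/6 = 25/6 ≥ 0, confirming Bessel's inequality. (The deficit equals ||v − Σ <v,e_j> e_j||^2, the squared distance from v to span{e_j}.)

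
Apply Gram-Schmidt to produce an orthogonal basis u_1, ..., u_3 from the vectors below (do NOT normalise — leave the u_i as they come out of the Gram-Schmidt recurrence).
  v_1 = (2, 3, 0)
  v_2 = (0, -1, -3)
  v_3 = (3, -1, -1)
Orthogonal basis:
  u_1 = (2, 3, 0)
  u_2 = (6/13, -4/13, -3)
  u_3 = (279/121, -186/121, 62/121)

Apply the Gram-Schmidt recurrence
  u_1 = v_1
  u_i = v_i − Σ_{j<i} ((v_i · u_j) / (u_j · u_j)) · u_j.

Step by step this gives:
  u_1 = (2, 3, 0)
  u_2 = (6/13, -4/13, -3)
  u_3 = (279/121, -186/121, 62/121)

Orthogonality check:
  u_2 · u_1 = 0 (should be 0)
  u_3 · u_1 = 0 (should be 0)
  u_3 · u_2 = 0 (should be 0)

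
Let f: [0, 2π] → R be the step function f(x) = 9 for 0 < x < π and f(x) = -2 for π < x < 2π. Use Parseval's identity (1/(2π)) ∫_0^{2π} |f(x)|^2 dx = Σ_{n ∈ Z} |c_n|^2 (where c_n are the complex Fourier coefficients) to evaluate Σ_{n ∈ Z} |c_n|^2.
Σ |c_n|^2 = 85/2

Parseval equates the L^2 energy of f (normalised by 1/(2π)) with the ℓ^2 sum of its Fourier coefficients: (1/(2π)) ∫_0^{2π} |f|^2 = Σ |c_n|^2.
Compute the left side: (1/(2π)) [∫_0^π 9^2 dx + ∫_π^{2π} (-2)^2 dx] = (1/(2π)) · (81π + 4π) = (81 + 4)/2 = 85/2.
So Σ_{n ∈ Z} |c_n|^2 = 85/2.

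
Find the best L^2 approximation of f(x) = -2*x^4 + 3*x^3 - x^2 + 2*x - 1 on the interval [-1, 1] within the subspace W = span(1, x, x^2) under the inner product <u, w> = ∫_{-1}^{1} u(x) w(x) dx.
g(x) = -19*x^2/7 + 19*x/5 - 29/35

The best approximation g ∈ W is the orthogonal projection of f onto W. Writing g = a_0 + a_1 x + a_2 x^2, the coefficients solve the normal equations G · a = b where
  G_{ij} = <φ_i, φ_j> and b_i = <f, φ_i>, with φ_0 = 1, φ_1 = x, φ_2 = x^2.
G =
  [2, 0, 2/3]
  [0, 2/3, 0]
  [2/3, 0, 2/5],
b = (-52/15, 38/15, -172/105).
Solving gives a_0 = -29/35, a_1 = 19/5, a_2 = -19/7, so
  g(x) = -19*x^2/7 + 19*x/5 - 29/35.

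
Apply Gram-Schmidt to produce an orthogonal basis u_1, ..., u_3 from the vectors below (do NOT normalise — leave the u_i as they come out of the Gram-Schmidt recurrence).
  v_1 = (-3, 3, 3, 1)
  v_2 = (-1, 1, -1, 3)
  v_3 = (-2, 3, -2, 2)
Orthogonal basis:
  u_1 = (-3, 3, 3, 1)
  u_2 = (-5/14, 5/14, -23/14, 39/14)
  u_3 = (-7/15, 22/15, -116/75, -29/25)

Apply the Gram-Schmidt recurrence
  u_1 = v_1
  u_i = v_i − Σ_{j<i} ((v_i · u_j) / (u_j · u_j)) · u_j.

Step by step this gives:
  u_1 = (-3, 3, 3, 1)
  u_2 = (-5/14, 5/14, -23/14, 39/14)
  u_3 = (-7/15, 22/15, -116/75, -29/25)

Orthogonality check:
  u_2 · u_1 = 0 (should be 0)
  u_3 · u_1 = 0 (should be 0)
  u_3 · u_2 = 0 (should be 0)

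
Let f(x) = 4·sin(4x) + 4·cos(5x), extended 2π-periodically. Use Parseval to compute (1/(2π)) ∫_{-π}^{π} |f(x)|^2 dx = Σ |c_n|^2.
Σ |c_n|^2 = 16

Expand |f|^2 and use orthogonality of {sin(nx), cos(mx)} on [-π, π]:
  ∫_{-π}^{π} sin(nx)^2 dx = π, ∫ cos(mx)^2 dx = π, and cross terms integrate to 0.
So ∫_{-π}^{π} f(x)^2 dx = 4^2 · π + 4^2 · π = (16 + 16)π.
Divide by 2π: (16 + 16)/2 = 16.
By Parseval, this equals Σ |c_n|^2.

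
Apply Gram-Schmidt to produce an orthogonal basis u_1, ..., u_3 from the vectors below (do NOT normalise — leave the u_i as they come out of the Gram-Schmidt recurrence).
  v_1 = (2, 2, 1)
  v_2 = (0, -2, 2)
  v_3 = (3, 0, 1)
Orthogonal basis:
  u_1 = (2, 2, 1)
  u_2 = (4/9, -14/9, 20/9)
  u_3 = (21/17, -14/17, -14/17)

Apply the Gram-Schmidt recurrence
  u_1 = v_1
  u_i = v_i − Σ_{j<i} ((v_i · u_j) / (u_j · u_j)) · u_j.

Step by step this gives:
  u_1 = (2, 2, 1)
  u_2 = (4/9, -14/9, 20/9)
  u_3 = (21/17, -14/17, -14/17)

Orthogonality check:
  u_2 · u_1 = 0 (should be 0)
  u_3 · u_1 = 0 (should be 0)
  u_3 · u_2 = 0 (should be 0)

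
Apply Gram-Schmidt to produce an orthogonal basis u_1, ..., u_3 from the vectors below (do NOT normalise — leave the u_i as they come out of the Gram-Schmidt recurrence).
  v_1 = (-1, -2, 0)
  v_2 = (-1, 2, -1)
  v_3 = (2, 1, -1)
Orthogonal basis:
  u_1 = (-1, -2, 0)
  u_2 = (-8/5, 4/5, -1)
  u_3 = (2/3, -1/3, -4/3)

Apply the Gram-Schmidt recurrence
  u_1 = v_1
  u_i = v_i − Σ_{j<i} ((v_i · u_j) / (u_j · u_j)) · u_j.

Step by step this gives:
  u_1 = (-1, -2, 0)
  u_2 = (-8/5, 4/5, -1)
  u_3 = (2/3, -1/3, -4/3)

Orthogonality check:
  u_2 · u_1 = 0 (should be 0)
  u_3 · u_1 = 0 (should be 0)
  u_3 · u_2 = 0 (should be 0)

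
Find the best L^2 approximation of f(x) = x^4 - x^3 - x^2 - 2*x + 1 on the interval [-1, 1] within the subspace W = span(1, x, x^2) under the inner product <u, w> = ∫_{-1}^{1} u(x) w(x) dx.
g(x) = -x^2/7 - 13*x/5 + 32/35

The best approximation g ∈ W is the orthogonal projection of f onto W. Writing g = a_0 + a_1 x + a_2 x^2, the coefficients solve the normal equations G · a = b where
  G_{ij} = <φ_i, φ_j> and b_i = <f, φ_i>, with φ_0 = 1, φ_1 = x, φ_2 = x^2.
G =
  [2, 0, 2/3]
  [0, 2/3, 0]
  [2/3, 0, 2/5],
b = (26/15, -26/15, 58/105).
Solving gives a_0 = 32/35, a_1 = -13/5, a_2 = -1/7, so
  g(x) = -x^2/7 - 13*x/5 + 32/35.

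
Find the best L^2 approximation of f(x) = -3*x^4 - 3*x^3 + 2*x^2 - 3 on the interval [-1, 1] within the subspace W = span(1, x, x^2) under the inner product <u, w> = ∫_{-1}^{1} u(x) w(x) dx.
g(x) = -4*x^2/7 - 9*x/5 - 96/35

The best approximation g ∈ W is the orthogonal projection of f onto W. Writing g = a_0 + a_1 x + a_2 x^2, the coefficients solve the normal equations G · a = b where
  G_{ij} = <φ_i, φ_j> and b_i = <f, φ_i>, with φ_0 = 1, φ_1 = x, φ_2 = x^2.
G =
  [2, 0, 2/3]
  [0, 2/3, 0]
  [2/3, 0, 2/5],
b = (-88/15, -6/5, -72/35).
Solving gives a_0 = -96/35, a_1 = -9/5, a_2 = -4/7, so
  g(x) = -4*x^2/7 - 9*x/5 - 96/35.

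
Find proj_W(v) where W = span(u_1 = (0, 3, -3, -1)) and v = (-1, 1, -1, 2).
proj_W(v) = (0, 12/19, -12/19, -4/19)

Set up U = [u_1 | ... | u_1] ∈ R^(4×1). The projector onto W = col(U) is P = U (U^T U)^(-1) U^T.
Compute U^T U =
  [19],
and U^T v = (4).
Solve U^T U · c = U^T v for the coefficients: c = (4/19). The projection is proj_W(v) = U c.
Check: (v - proj_W(v)) · u_1 = 0  (should be 0).
Result: proj_W(v) = (0, 12/19, -12/19, -4/19).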